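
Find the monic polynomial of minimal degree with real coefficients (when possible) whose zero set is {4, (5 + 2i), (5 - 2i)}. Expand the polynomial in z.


The polynomial is p(z) = ∏_{α ∈ S} (z − α), where S = {4, (5 + 2i), (5 - 2i)}.
Expanding the product yields: p(z) = z^3 -14·z^2 + 69·z -116.
Note conjugate pairs combine to real quadratics: (z − (5+2i))(z − (5−2i)) = z² − 10z + 29.
The resulting polynomial has degree 3 and real coefficients as required.

p(z) = z^3 -14·z^2 + 69·z -116.


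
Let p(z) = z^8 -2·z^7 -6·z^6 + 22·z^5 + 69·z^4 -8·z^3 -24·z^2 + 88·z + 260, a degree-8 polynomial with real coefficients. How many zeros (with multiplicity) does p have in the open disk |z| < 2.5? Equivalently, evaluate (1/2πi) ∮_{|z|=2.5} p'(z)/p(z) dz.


The zeros of p are: (-1 + 1i), (-1 - 1i), (-2 + 1i), (-2 - 1i), (3 + 2i), (3 - 2i), (1 + 1i), (1 - 1i).
Their magnitudes are: 1.414, 1.414, 2.236, 2.236, 3.606, 3.606, 1.414, 1.414.
Zeros with |z| < R = 2.5: (-1 + 1i), (-1 - 1i), (-2 + 1i), (-2 - 1i), (1 + 1i), (1 - 1i).
Count = 6.
By the argument principle, (1/2πi) ∮_{|z|=R} p'(z)/p(z) dz equals exactly this count.

Number of zeros inside |z| < 2.5: 6.


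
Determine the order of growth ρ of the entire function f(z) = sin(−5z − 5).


sin(w) is a linear combination of e^{iw} and e^{−iw} (or e^w, e^{−w} in the hyperbolic case), so |sin(w)| ≤ e^{|w|}. With w = −5z − 5, |w| ≤ 5|z| + 5 = 5r + 5 on |z| = r, giving M(r) ≤ e^{5r + 5}, so ρ ≤ 1. On a suitable ray (z = it for sin/cos; z = t for sinh/cosh, t real → ∞), |sin(−5z − 5)| grows like e^{5|t|}/2, so ρ ≥ 1. Hence ρ = 1.
Therefore ρ = 1.

Order ρ = 1.


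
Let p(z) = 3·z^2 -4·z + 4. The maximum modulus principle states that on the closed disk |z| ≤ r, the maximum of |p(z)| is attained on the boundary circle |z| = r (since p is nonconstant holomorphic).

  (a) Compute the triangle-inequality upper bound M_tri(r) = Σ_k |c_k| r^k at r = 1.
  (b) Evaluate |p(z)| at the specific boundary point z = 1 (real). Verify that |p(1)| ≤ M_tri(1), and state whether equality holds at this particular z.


Coefficients: c_0 = 4, c_1 = -4, c_2 = 3. Radius r = 1.
Part (a). Triangle bound: M_tri(r) = Σ_k |c_k| r^k
  = |4|·1^0 + |-4|·1^1 + |3|·1^2
  = 4 + 4 + 3 = 11.
This bounds M(r) := max_{|z|=r} |p(z)| from above; equality holds iff all terms c_k z^k can be made to align in phase at a single z on |z|=r.
Part (b). At z = 1 (real, on the circle |z| = r):
  p(1) = (4)·1^0 + (-4)·1^1 + (3)·1^2 = 3.
  |p(1)| = 3.
Check: |p(1)| = 3 ≤ 11 = M_tri(1). ✓ Equality does not hold at z = 1 (the coefficients have mixed signs, so the terms do not all align in phase there).

M_tri(1) = 11; |p(1)| = 3; equality at z=1: no.


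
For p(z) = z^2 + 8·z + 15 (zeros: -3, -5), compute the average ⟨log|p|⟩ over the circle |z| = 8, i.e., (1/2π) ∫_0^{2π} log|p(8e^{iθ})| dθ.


Zeros: -5, -3; r = 8.
Inside |z| < r: -5, -3. Outside (|z| ≥ r): ∅.
p(0) = 15, so log|p(0)| = log(15) = 2.7081.
Apply Jensen: I(r) = log|p(0)| + Σ_k log(r/|z_k|), summed over zeros inside |z| < r.
  log(r/|z_k|) for z_k = -3: log(8/3) = 0.9808
  log(r/|z_k|) for z_k = -5: log(8/5) = 0.4700
Sum over inside zeros: 1.4508.
I(r) = log|p(0)| + (inside sum) = 2.7081 + 1.4508 = 4.1589.
Closed form (all zeros inside, monic): I(r) = n·log(r) = 2·log(8) = 4.1589. ✓

I(r) ≈ 4.1589.


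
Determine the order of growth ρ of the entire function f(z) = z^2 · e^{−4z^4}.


M(r) = max_{|z|=r} |1|·|z|^2·|e^{−4z^4}| = 1·r^2 · e^{4r^4} (the factors attain their maxima compatibly on |z|=r). Then log M(r) = log 1 + 2·log r + 4r^4, dominated by the last term, so log log M(r) ~ 4·log r. The polynomial factor 1z^2 contributes only a log r term and does not affect the order. ρ = 4.
Therefore ρ = 4.

Order ρ = 4.


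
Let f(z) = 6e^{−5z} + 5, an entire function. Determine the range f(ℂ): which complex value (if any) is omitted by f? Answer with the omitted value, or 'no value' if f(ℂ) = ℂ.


Little Picard bounds the complement of f(ℂ) to at most one point.
e^{−5z} is never zero on ℂ, so 6·e^{−5z} takes every value in ℂ ∖ {0}. Adding 5 shifts the range to ℂ ∖ {5}. Thus f omits exactly the value 5.

Omitted value: 5.


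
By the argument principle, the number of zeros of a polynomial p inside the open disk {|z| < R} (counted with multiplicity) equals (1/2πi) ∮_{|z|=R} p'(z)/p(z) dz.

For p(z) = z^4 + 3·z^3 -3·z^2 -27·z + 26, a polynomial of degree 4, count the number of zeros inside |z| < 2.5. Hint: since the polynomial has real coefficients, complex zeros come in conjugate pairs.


The zeros of p are: 1, 2, (-3 + 2i), (-3 - 2i).
Their magnitudes are: 1, 2, 3.606, 3.606.
Zeros with |z| < R = 2.5: 1, 2.
Count = 2.
By the argument principle, (1/2πi) ∮_{|z|=R} p'(z)/p(z) dz equals exactly this count.

Number of zeros inside |z| < 2.5: 2.


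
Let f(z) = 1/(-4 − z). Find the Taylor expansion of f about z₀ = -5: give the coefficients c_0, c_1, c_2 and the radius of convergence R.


Let w = z − z₀, so z = z₀ + w.
Then -4 − z = -4 − (z₀ + w) = (-4 − z₀) − w = 1 − w.
f(z) = 1/(1 − w) = (1/(1)) · 1/(1 − w/(1)) = Σ_{n≥0} w^n / (1)^(n+1).
So c_n = 1/(1)^(n+1):
  c_0 = 1/(1)^1 = 1.
  c_1 = 1/(1)^2 = 1.
  c_2 = 1/(1)^3 = 1.
The series is valid for |w/d| < 1, i.e. |z − z₀| < |d|.
Radius of convergence: R = |-4 − z₀| = |1| = 1 (distance from z₀ to the singularity z = -4).

c_0 = 1, c_1 = 1, c_2 = 1; R = 1.


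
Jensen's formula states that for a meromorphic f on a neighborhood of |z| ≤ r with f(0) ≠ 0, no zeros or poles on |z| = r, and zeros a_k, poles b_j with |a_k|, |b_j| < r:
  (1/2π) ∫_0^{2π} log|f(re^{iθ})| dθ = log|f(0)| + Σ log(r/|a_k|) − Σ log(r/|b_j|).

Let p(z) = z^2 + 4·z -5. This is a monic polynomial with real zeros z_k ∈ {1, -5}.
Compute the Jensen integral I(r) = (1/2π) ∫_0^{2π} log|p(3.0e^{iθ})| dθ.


Zeros: -5, 1; r = 3.0.
Inside |z| < r: 1. Outside (|z| ≥ r): -5.
p(0) = -5, so log|p(0)| = log(5) = 1.6094.
Apply Jensen: I(r) = log|p(0)| + Σ_k log(r/|z_k|), summed over zeros inside |z| < r.
  log(r/|z_k|) for z_k = 1: log(3.0/1) = 1.0986
  Outside zeros (-5) contribute nothing to the Jensen sum.
Sum over inside zeros: 1.0986.
I(r) = log|p(0)| + (inside sum) = 1.6094 + 1.0986 = 2.7081.
Note: since some zeros are outside |z| ≤ r, the simplified n·log(r) form does NOT apply — only the inside zeros contribute.

I(r) ≈ 2.7081.


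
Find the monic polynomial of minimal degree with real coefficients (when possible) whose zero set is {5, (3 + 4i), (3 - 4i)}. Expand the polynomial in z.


The polynomial is p(z) = ∏_{α ∈ S} (z − α), where S = {5, (3 + 4i), (3 - 4i)}.
Expanding the product yields: p(z) = z^3 -11·z^2 + 55·z -125.
Note conjugate pairs combine to real quadratics: (z − (3+4i))(z − (3−4i)) = z² − 6z + 25.
The resulting polynomial has degree 3 and real coefficients as required.

p(z) = z^3 -11·z^2 + 55·z -125.


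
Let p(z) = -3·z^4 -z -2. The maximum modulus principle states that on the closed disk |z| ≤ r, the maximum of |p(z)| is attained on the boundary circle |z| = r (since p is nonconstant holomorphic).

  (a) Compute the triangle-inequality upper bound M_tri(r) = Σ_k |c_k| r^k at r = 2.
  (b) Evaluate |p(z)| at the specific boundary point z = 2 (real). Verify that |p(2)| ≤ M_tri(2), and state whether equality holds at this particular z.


Coefficients: c_0 = -2, c_1 = -1, c_2 = 0, c_3 = 0, c_4 = -3. Radius r = 2.
Part (a). Triangle bound: M_tri(r) = Σ_k |c_k| r^k
  = |-2|·2^0 + |-1|·2^1 + |0|·2^2 + |0|·2^3 + |-3|·2^4
  = 2 + 2 + 0 + 0 + 48 = 52.
This bounds M(r) := max_{|z|=r} |p(z)| from above; equality holds iff all terms c_k z^k can be made to align in phase at a single z on |z|=r.
Part (b). At z = 2 (real, on the circle |z| = r):
  p(2) = (-2)·2^0 + (-1)·2^1 + (0)·2^2 + (0)·2^3 + (-3)·2^4 = -52.
  |p(2)| = 52.
Since all nonzero coefficients share the same sign, |p(2)| = 52 = M_tri(2); the triangle bound is attained at z = 2, so in fact M(r) = 52.

M_tri(2) = 52; |p(2)| = 52; equality at z=2: yes.


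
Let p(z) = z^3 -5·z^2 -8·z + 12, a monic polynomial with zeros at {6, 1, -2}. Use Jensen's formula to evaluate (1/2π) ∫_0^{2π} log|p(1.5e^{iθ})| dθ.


Zeros: -2, 1, 6; r = 1.5.
Inside |z| < r: 1. Outside (|z| ≥ r): -2, 6.
p(0) = 12, so log|p(0)| = log(12) = 2.4849.
Apply Jensen: I(r) = log|p(0)| + Σ_k log(r/|z_k|), summed over zeros inside |z| < r.
  log(r/|z_k|) for z_k = 1: log(1.5/1) = 0.4055
  Outside zeros (-2, 6) contribute nothing to the Jensen sum.
Sum over inside zeros: 0.4055.
I(r) = log|p(0)| + (inside sum) = 2.4849 + 0.4055 = 2.8904.
Note: since some zeros are outside |z| ≤ r, the simplified n·log(r) form does NOT apply — only the inside zeros contribute.

I(r) ≈ 2.8904.


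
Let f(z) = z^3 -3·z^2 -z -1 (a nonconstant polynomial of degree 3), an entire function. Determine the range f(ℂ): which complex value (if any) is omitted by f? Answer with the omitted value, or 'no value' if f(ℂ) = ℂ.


Little Picard bounds the complement of f(ℂ) to at most one point.
For every w ∈ ℂ, the equation p(z) − w = 0 is a nonconstant polynomial in z and hence has at least one root by the fundamental theorem of algebra. So p is surjective onto ℂ, omitting no value.

Omitted value: no value.


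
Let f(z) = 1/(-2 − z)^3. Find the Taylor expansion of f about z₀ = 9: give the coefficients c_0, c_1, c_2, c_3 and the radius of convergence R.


Let w = z − z₀, so z = z₀ + w.
Then -2 − z = -2 − (z₀ + w) = (-2 − z₀) − w = -11 − w.
f(z) = 1/(-11 − w)^3 = (1/(-11)^3) · (1 − w/(-11))^{−3}.
By the binomial series (1−u)^{−3} = Σ_{n≥0} C(n+2, 2) u^n for |u|<1, with u = w/(-11):
  c_n = C(n+2, 2) / (-11)^(n+3).
  c_0 = 1/(-11)^3 = -1/1331.
  c_1 = 3/(-11)^4 = 3/14641.
  c_2 = 6/(-11)^5 = -6/161051.
  c_3 = 10/(-11)^6 = 10/1771561.
The series is valid for |w/d| < 1, i.e. |z − z₀| < |d|.
Radius of convergence: R = |-2 − z₀| = |-11| = 11 (distance from z₀ to the singularity z = -2).

c_0 = -1/1331, c_1 = 3/14641, c_2 = -6/161051, c_3 = 10/1771561; R = 11.


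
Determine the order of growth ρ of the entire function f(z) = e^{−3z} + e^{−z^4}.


Each summand is entire of order 1 and 4 respectively (as in the single-exponential case). The order of a sum is at most the max of the orders, so ρ ≤ 4. For the lower bound: on |z|=r choose arg z so that -1z^4 is real positive; then |e^{-1z^4}| = e^{1r^4} while |e^{-3z}| ≤ e^{3r^1} = o(e^{1r^4}). So |f| ≥ e^{1r^4}(1 − o(1)) and ρ ≥ 4. Hence ρ = max(1, 4) = 4.
Therefore ρ = 4.

Order ρ = 4.


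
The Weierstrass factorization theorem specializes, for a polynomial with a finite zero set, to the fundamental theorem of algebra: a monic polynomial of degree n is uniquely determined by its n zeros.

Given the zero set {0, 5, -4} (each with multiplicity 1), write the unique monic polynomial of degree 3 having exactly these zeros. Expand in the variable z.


The polynomial is p(z) = ∏_{α ∈ S} (z − α), where S = {0, 5, -4}.
Expanding the product yields: p(z) = z^3 -z^2 -20·z.
The resulting polynomial has degree 3 and real coefficients as required.

p(z) = z^3 -z^2 -20·z.


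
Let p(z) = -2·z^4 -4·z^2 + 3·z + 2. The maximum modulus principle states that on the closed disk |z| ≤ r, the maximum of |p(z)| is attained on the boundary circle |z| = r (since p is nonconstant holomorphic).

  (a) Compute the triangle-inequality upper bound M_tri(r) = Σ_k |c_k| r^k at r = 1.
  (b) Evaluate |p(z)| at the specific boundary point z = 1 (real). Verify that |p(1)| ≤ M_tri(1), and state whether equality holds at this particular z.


Coefficients: c_0 = 2, c_1 = 3, c_2 = -4, c_3 = 0, c_4 = -2. Radius r = 1.
Part (a). Triangle bound: M_tri(r) = Σ_k |c_k| r^k
  = |2|·1^0 + |3|·1^1 + |-4|·1^2 + |0|·1^3 + |-2|·1^4
  = 2 + 3 + 4 + 0 + 2 = 11.
This bounds M(r) := max_{|z|=r} |p(z)| from above; equality holds iff all terms c_k z^k can be made to align in phase at a single z on |z|=r.
Part (b). At z = 1 (real, on the circle |z| = r):
  p(1) = (2)·1^0 + (3)·1^1 + (-4)·1^2 + (0)·1^3 + (-2)·1^4 = -1.
  |p(1)| = 1.
Check: |p(1)| = 1 ≤ 11 = M_tri(1). ✓ Equality does not hold at z = 1 (the coefficients have mixed signs, so the terms do not all align in phase there).

M_tri(1) = 11; |p(1)| = 1; equality at z=1: no.


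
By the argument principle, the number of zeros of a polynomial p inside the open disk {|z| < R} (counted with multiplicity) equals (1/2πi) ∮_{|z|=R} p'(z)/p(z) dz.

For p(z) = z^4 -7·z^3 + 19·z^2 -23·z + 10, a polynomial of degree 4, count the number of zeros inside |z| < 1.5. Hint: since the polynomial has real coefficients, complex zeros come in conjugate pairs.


The zeros of p are: 2, (2 + 1i), (2 - 1i), 1.
Their magnitudes are: 2, 2.236, 2.236, 1.
Zeros with |z| < R = 1.5: 1.
Count = 1.
By the argument principle, (1/2πi) ∮_{|z|=R} p'(z)/p(z) dz equals exactly this count.

Number of zeros inside |z| < 1.5: 1.


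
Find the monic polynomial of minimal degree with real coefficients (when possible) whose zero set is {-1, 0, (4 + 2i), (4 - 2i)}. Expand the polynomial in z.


The polynomial is p(z) = ∏_{α ∈ S} (z − α), where S = {-1, 0, (4 + 2i), (4 - 2i)}.
Expanding the product yields: p(z) = z^4 -7·z^3 + 12·z^2 + 20·z.
Note conjugate pairs combine to real quadratics: (z − (4+2i))(z − (4−2i)) = z² − 8z + 20.
The resulting polynomial has degree 4 and real coefficients as required.

p(z) = z^4 -7·z^3 + 12·z^2 + 20·z.


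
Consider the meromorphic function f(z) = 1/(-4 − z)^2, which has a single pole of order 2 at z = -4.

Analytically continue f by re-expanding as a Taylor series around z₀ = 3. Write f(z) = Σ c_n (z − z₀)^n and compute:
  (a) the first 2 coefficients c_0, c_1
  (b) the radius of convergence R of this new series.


Let w = z − z₀, so z = z₀ + w.
Then -4 − z = -4 − (z₀ + w) = (-4 − z₀) − w = -7 − w.
f(z) = 1/(-7 − w)^2 = (1/(-7)^2) · (1 − w/(-7))^{−2}.
By the binomial series (1−u)^{−2} = Σ_{n≥0} C(n+1, 1) u^n for |u|<1, with u = w/(-7):
  c_n = C(n+1, 1) / (-7)^(n+2).
  c_0 = 1/(-7)^2 = 1/49.
  c_1 = 2/(-7)^3 = -2/343.
The series is valid for |w/d| < 1, i.e. |z − z₀| < |d|.
Radius of convergence: R = |-4 − z₀| = |-7| = 7 (distance from z₀ to the singularity z = -4).

c_0 = 1/49, c_1 = -2/343; R = 7.


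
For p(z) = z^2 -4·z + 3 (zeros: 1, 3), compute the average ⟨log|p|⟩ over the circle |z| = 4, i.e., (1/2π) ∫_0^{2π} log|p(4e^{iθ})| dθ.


Zeros: 1, 3; r = 4.
Inside |z| < r: 1, 3. Outside (|z| ≥ r): ∅.
p(0) = 3, so log|p(0)| = log(3) = 1.0986.
Apply Jensen: I(r) = log|p(0)| + Σ_k log(r/|z_k|), summed over zeros inside |z| < r.
  log(r/|z_k|) for z_k = 1: log(4/1) = 1.3863
  log(r/|z_k|) for z_k = 3: log(4/3) = 0.2877
Sum over inside zeros: 1.6740.
I(r) = log|p(0)| + (inside sum) = 1.0986 + 1.6740 = 2.7726.
Closed form (all zeros inside, monic): I(r) = n·log(r) = 2·log(4) = 2.7726. ✓

I(r) ≈ 2.7726.


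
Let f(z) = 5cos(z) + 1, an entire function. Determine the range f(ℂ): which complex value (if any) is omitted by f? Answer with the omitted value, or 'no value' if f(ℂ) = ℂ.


Little Picard bounds the complement of f(ℂ) to at most one point.
cos is entire and surjective onto ℂ: for every w ∈ ℂ, cos(ζ) = w has a solution ζ ∈ ℂ (e.g., via the complex inverse arccos). With ζ = z this gives z = ζ/(1). Then 5·cos(z) takes every value in 5·ℂ = ℂ, and adding 1 is a bijection of ℂ. So f is surjective and omits no value. (Note: only on the real line is cos bounded by [−1, 1].)

Omitted value: no value.


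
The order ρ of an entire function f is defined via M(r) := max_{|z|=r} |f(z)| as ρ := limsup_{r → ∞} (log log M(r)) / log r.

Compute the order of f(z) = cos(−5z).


cos(w) is a linear combination of e^{iw} and e^{−iw} (or e^w, e^{−w} in the hyperbolic case), so |cos(w)| ≤ e^{|w|}. With w = −5z, |w| ≤ 5|z| + 0 = 5r + 0 on |z| = r, giving M(r) ≤ e^{5r + 0}, so ρ ≤ 1. On a suitable ray (z = it for sin/cos; z = t for sinh/cosh, t real → ∞), |cos(−5z)| grows like e^{5|t|}/2, so ρ ≥ 1. Hence ρ = 1.
Therefore ρ = 1.

Order ρ = 1.


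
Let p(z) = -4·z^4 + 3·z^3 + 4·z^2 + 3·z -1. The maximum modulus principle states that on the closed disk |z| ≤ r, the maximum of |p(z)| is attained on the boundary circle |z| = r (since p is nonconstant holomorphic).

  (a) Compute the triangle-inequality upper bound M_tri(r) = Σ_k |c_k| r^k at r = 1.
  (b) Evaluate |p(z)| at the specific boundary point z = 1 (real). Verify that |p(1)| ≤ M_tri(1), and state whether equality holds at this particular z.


Coefficients: c_0 = -1, c_1 = 3, c_2 = 4, c_3 = 3, c_4 = -4. Radius r = 1.
Part (a). Triangle bound: M_tri(r) = Σ_k |c_k| r^k
  = |-1|·1^0 + |3|·1^1 + |4|·1^2 + |3|·1^3 + |-4|·1^4
  = 1 + 3 + 4 + 3 + 4 = 15.
This bounds M(r) := max_{|z|=r} |p(z)| from above; equality holds iff all terms c_k z^k can be made to align in phase at a single z on |z|=r.
Part (b). At z = 1 (real, on the circle |z| = r):
  p(1) = (-1)·1^0 + (3)·1^1 + (4)·1^2 + (3)·1^3 + (-4)·1^4 = 5.
  |p(1)| = 5.
Check: |p(1)| = 5 ≤ 15 = M_tri(1). ✓ Equality does not hold at z = 1 (the coefficients have mixed signs, so the terms do not all align in phase there).

M_tri(1) = 15; |p(1)| = 5; equality at z=1: no.


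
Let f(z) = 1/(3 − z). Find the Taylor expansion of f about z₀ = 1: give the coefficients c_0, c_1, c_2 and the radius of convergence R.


Let w = z − z₀, so z = z₀ + w.
Then 3 − z = 3 − (z₀ + w) = (3 − z₀) − w = 2 − w.
f(z) = 1/(2 − w) = (1/(2)) · 1/(1 − w/(2)) = Σ_{n≥0} w^n / (2)^(n+1).
So c_n = 1/(2)^(n+1):
  c_0 = 1/(2)^1 = 1/2.
  c_1 = 1/(2)^2 = 1/4.
  c_2 = 1/(2)^3 = 1/8.
The series is valid for |w/d| < 1, i.e. |z − z₀| < |d|.
Radius of convergence: R = |3 − z₀| = |2| = 2 (distance from z₀ to the singularity z = 3).

c_0 = 1/2, c_1 = 1/4, c_2 = 1/8; R = 2.


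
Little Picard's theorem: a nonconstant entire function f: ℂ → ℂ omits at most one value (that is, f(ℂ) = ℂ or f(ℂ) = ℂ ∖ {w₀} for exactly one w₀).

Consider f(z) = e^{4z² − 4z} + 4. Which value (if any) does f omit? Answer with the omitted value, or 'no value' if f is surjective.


Little Picard bounds the complement of f(ℂ) to at most one point.
The exponent g(z) = 4z² − 4z is a nonconstant polynomial, hence surjective onto ℂ. So e^{g(z)} takes every value in {e^w : w ∈ ℂ} = ℂ ∖ {0}. Adding 4 shifts the range to ℂ ∖ {4}. f omits exactly 4.

Omitted value: 4.


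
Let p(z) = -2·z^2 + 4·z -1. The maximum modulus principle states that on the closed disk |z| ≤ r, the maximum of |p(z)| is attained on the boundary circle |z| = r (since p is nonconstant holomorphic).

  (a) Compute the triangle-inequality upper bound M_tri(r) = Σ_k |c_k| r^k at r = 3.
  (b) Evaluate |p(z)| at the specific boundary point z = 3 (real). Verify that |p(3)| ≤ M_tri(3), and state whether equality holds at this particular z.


Coefficients: c_0 = -1, c_1 = 4, c_2 = -2. Radius r = 3.
Part (a). Triangle bound: M_tri(r) = Σ_k |c_k| r^k
  = |-1|·3^0 + |4|·3^1 + |-2|·3^2
  = 1 + 12 + 18 = 31.
This bounds M(r) := max_{|z|=r} |p(z)| from above; equality holds iff all terms c_k z^k can be made to align in phase at a single z on |z|=r.
Part (b). At z = 3 (real, on the circle |z| = r):
  p(3) = (-1)·3^0 + (4)·3^1 + (-2)·3^2 = -7.
  |p(3)| = 7.
Check: |p(3)| = 7 ≤ 31 = M_tri(3). ✓ Equality does not hold at z = 3 (the coefficients have mixed signs, so the terms do not all align in phase there).

M_tri(3) = 31; |p(3)| = 7; equality at z=3: no.


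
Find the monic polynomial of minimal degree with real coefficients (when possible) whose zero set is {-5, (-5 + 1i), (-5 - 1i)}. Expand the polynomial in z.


The polynomial is p(z) = ∏_{α ∈ S} (z − α), where S = {-5, (-5 + 1i), (-5 - 1i)}.
Expanding the product yields: p(z) = z^3 + 15·z^2 + 76·z + 130.
Note conjugate pairs combine to real quadratics: (z − (-5+1i))(z − (-5−1i)) = z² + 10z + 26.
The resulting polynomial has degree 3 and real coefficients as required.

p(z) = z^3 + 15·z^2 + 76·z + 130.


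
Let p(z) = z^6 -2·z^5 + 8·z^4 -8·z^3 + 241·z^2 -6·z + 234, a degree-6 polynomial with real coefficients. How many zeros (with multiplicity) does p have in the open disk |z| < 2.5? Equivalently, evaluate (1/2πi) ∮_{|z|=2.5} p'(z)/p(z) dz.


The zeros of p are: (3 + 3i), (3 - 3i), (0 + 1i), (0 - 1i), (-2 + 3i), (-2 - 3i).
Their magnitudes are: 4.243, 4.243, 1, 1, 3.606, 3.606.
Zeros with |z| < R = 2.5: (0 + 1i), (0 - 1i).
Count = 2.
By the argument principle, (1/2πi) ∮_{|z|=R} p'(z)/p(z) dz equals exactly this count.

Number of zeros inside |z| < 2.5: 2.


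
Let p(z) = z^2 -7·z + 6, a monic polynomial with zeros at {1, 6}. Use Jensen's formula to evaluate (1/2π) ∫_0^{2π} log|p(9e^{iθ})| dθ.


Zeros: 1, 6; r = 9.
Inside |z| < r: 1, 6. Outside (|z| ≥ r): ∅.
p(0) = 6, so log|p(0)| = log(6) = 1.7918.
Apply Jensen: I(r) = log|p(0)| + Σ_k log(r/|z_k|), summed over zeros inside |z| < r.
  log(r/|z_k|) for z_k = 1: log(9/1) = 2.1972
  log(r/|z_k|) for z_k = 6: log(9/6) = 0.4055
Sum over inside zeros: 2.6027.
I(r) = log|p(0)| + (inside sum) = 1.7918 + 2.6027 = 4.3944.
Closed form (all zeros inside, monic): I(r) = n·log(r) = 2·log(9) = 4.3944. ✓

I(r) ≈ 4.3944.


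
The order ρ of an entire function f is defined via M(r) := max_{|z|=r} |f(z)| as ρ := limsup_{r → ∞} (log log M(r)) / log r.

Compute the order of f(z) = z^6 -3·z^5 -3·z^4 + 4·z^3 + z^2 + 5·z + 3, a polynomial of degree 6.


|f(z)| ≤ Σ|c_k|·r^k = O(r^6) as r → ∞. Polynomial growth is O(e^{r^ε}) for every ε > 0 (since r^6/e^{r^ε} → 0), so ρ ≤ ε for all ε > 0, i.e. ρ = 0. Every nonconstant polynomial has order 0.
Therefore ρ = 0.

Order ρ = 0.


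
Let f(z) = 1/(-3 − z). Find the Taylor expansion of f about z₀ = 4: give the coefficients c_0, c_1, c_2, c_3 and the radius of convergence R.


Let w = z − z₀, so z = z₀ + w.
Then -3 − z = -3 − (z₀ + w) = (-3 − z₀) − w = -7 − w.
f(z) = 1/(-7 − w) = (1/(-7)) · 1/(1 − w/(-7)) = Σ_{n≥0} w^n / (-7)^(n+1).
So c_n = 1/(-7)^(n+1):
  c_0 = 1/(-7)^1 = -1/7.
  c_1 = 1/(-7)^2 = 1/49.
  c_2 = 1/(-7)^3 = -1/343.
  c_3 = 1/(-7)^4 = 1/2401.
The series is valid for |w/d| < 1, i.e. |z − z₀| < |d|.
Radius of convergence: R = |-3 − z₀| = |-7| = 7 (distance from z₀ to the singularity z = -3).

c_0 = -1/7, c_1 = 1/49, c_2 = -1/343, c_3 = 1/2401; R = 7.


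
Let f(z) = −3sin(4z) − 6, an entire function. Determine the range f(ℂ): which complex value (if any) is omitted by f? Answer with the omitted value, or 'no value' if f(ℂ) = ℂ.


Little Picard bounds the complement of f(ℂ) to at most one point.
sin is entire and surjective onto ℂ: for every w ∈ ℂ, sin(ζ) = w has a solution ζ ∈ ℂ (e.g., via the complex inverse arcsin). With ζ = 4z this gives z = ζ/(4). Then -3·sin(4z) takes every value in -3·ℂ = ℂ, and adding -6 is a bijection of ℂ. So f is surjective and omits no value. (Note: only on the real line is sin bounded by [−1, 1].)

Omitted value: no value.


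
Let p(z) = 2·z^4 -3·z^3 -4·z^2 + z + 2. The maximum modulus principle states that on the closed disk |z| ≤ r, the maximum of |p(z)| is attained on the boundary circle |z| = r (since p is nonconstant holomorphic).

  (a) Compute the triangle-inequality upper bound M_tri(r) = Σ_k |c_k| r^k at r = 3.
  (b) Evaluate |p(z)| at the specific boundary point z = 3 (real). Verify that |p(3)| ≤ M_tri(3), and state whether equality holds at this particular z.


Coefficients: c_0 = 2, c_1 = 1, c_2 = -4, c_3 = -3, c_4 = 2. Radius r = 3.
Part (a). Triangle bound: M_tri(r) = Σ_k |c_k| r^k
  = |2|·3^0 + |1|·3^1 + |-4|·3^2 + |-3|·3^3 + |2|·3^4
  = 2 + 3 + 36 + 81 + 162 = 284.
This bounds M(r) := max_{|z|=r} |p(z)| from above; equality holds iff all terms c_k z^k can be made to align in phase at a single z on |z|=r.
Part (b). At z = 3 (real, on the circle |z| = r):
  p(3) = (2)·3^0 + (1)·3^1 + (-4)·3^2 + (-3)·3^3 + (2)·3^4 = 50.
  |p(3)| = 50.
Check: |p(3)| = 50 ≤ 284 = M_tri(3). ✓ Equality does not hold at z = 3 (the coefficients have mixed signs, so the terms do not all align in phase there).

M_tri(3) = 284; |p(3)| = 50; equality at z=3: no.


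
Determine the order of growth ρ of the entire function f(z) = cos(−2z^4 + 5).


Write cos(w) = (e^{iw} ± e^{−iw})/(2 or 2i), so |cos(w)| ≤ e^{|w|}. With w = −2z^4 + 5, |w| ≤ 2r^4 + 5 on |z|=r, giving M(r) ≤ e^{2r^4 + 5} and ρ ≤ 4. For the lower bound, choose z on |z|=r with -2z^4 purely imaginary of modulus 2r^4; then |cos(−2z^4 + 5)| grows like e^{2r^4}/2, so ρ ≥ 4. Hence ρ = 4.
Therefore ρ = 4.

Order ρ = 4.


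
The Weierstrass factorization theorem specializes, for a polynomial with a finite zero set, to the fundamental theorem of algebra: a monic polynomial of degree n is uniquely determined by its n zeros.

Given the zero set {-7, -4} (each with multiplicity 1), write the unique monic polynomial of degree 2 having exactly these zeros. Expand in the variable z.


The polynomial is p(z) = ∏_{α ∈ S} (z − α), where S = {-7, -4}.
Expanding the product yields: p(z) = z^2 + 11·z + 28.
The resulting polynomial has degree 2 and real coefficients as required.

p(z) = z^2 + 11·z + 28.


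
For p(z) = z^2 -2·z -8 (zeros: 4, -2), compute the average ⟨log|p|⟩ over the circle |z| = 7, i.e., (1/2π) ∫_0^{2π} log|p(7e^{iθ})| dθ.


Zeros: -2, 4; r = 7.
Inside |z| < r: -2, 4. Outside (|z| ≥ r): ∅.
p(0) = -8, so log|p(0)| = log(8) = 2.0794.
Apply Jensen: I(r) = log|p(0)| + Σ_k log(r/|z_k|), summed over zeros inside |z| < r.
  log(r/|z_k|) for z_k = 4: log(7/4) = 0.5596
  log(r/|z_k|) for z_k = -2: log(7/2) = 1.2528
Sum over inside zeros: 1.8124.
I(r) = log|p(0)| + (inside sum) = 2.0794 + 1.8124 = 3.8918.
Closed form (all zeros inside, monic): I(r) = n·log(r) = 2·log(7) = 3.8918. ✓

I(r) ≈ 3.8918.


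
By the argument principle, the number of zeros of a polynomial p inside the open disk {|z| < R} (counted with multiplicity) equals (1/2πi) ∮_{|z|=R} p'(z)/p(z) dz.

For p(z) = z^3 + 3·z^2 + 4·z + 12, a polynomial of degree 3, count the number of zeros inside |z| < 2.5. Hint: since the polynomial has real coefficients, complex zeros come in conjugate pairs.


The zeros of p are: -3, (0 + 2i), (0 - 2i).
Their magnitudes are: 3, 2, 2.
Zeros with |z| < R = 2.5: (0 + 2i), (0 - 2i).
Count = 2.
By the argument principle, (1/2πi) ∮_{|z|=R} p'(z)/p(z) dz equals exactly this count.

Number of zeros inside |z| < 2.5: 2.


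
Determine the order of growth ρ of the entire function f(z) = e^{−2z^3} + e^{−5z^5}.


Each summand is entire of order 3 and 5 respectively (as in the single-exponential case). The order of a sum is at most the max of the orders, so ρ ≤ 5. For the lower bound: on |z|=r choose arg z so that -5z^5 is real positive; then |e^{-5z^5}| = e^{5r^5} while |e^{-2z^3}| ≤ e^{2r^3} = o(e^{5r^5}). So |f| ≥ e^{5r^5}(1 − o(1)) and ρ ≥ 5. Hence ρ = max(3, 5) = 5.
Therefore ρ = 5.

Order ρ = 5.


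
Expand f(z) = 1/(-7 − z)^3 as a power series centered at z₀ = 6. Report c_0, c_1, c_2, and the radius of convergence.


Let w = z − z₀, so z = z₀ + w.
Then -7 − z = -7 − (z₀ + w) = (-7 − z₀) − w = -13 − w.
f(z) = 1/(-13 − w)^3 = (1/(-13)^3) · (1 − w/(-13))^{−3}.
By the binomial series (1−u)^{−3} = Σ_{n≥0} C(n+2, 2) u^n for |u|<1, with u = w/(-13):
  c_n = C(n+2, 2) / (-13)^(n+3).
  c_0 = 1/(-13)^3 = -1/2197.
  c_1 = 3/(-13)^4 = 3/28561.
  c_2 = 6/(-13)^5 = -6/371293.
The series is valid for |w/d| < 1, i.e. |z − z₀| < |d|.
Radius of convergence: R = |-7 − z₀| = |-13| = 13 (distance from z₀ to the singularity z = -7).

c_0 = -1/2197, c_1 = 3/28561, c_2 = -6/371293; R = 13.


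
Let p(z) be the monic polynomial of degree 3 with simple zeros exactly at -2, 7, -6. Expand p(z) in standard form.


The polynomial is p(z) = ∏_{α ∈ S} (z − α), where S = {-2, 7, -6}.
Expanding the product yields: p(z) = z^3 + z^2 -44·z -84.
The resulting polynomial has degree 3 and real coefficients as required.

p(z) = z^3 + z^2 -44·z -84.


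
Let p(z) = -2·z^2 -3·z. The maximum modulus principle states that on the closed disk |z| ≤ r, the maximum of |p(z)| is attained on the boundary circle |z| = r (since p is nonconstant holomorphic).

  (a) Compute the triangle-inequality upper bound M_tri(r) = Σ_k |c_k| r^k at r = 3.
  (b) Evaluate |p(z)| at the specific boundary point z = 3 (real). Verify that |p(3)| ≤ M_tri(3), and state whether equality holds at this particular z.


Coefficients: c_0 = 0, c_1 = -3, c_2 = -2. Radius r = 3.
Part (a). Triangle bound: M_tri(r) = Σ_k |c_k| r^k
  = |0|·3^0 + |-3|·3^1 + |-2|·3^2
  = 0 + 9 + 18 = 27.
This bounds M(r) := max_{|z|=r} |p(z)| from above; equality holds iff all terms c_k z^k can be made to align in phase at a single z on |z|=r.
Part (b). At z = 3 (real, on the circle |z| = r):
  p(3) = (0)·3^0 + (-3)·3^1 + (-2)·3^2 = -27.
  |p(3)| = 27.
Since all nonzero coefficients share the same sign, |p(3)| = 27 = M_tri(3); the triangle bound is attained at z = 3, so in fact M(r) = 27.

M_tri(3) = 27; |p(3)| = 27; equality at z=3: yes.


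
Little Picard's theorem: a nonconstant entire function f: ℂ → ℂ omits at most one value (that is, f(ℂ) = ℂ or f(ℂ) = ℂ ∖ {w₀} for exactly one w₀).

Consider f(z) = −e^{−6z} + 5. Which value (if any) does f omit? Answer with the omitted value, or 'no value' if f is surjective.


Little Picard bounds the complement of f(ℂ) to at most one point.
e^{−6z} is never zero on ℂ, so -1·e^{−6z} takes every value in ℂ ∖ {0}. Adding 5 shifts the range to ℂ ∖ {5}. Thus f omits exactly the value 5.

Omitted value: 5.


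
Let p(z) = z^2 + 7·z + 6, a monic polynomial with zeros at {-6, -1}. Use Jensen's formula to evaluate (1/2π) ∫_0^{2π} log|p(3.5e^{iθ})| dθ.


Zeros: -6, -1; r = 3.5.
Inside |z| < r: -1. Outside (|z| ≥ r): -6.
p(0) = 6, so log|p(0)| = log(6) = 1.7918.
Apply Jensen: I(r) = log|p(0)| + Σ_k log(r/|z_k|), summed over zeros inside |z| < r.
  log(r/|z_k|) for z_k = -1: log(3.5/1) = 1.2528
  Outside zeros (-6) contribute nothing to the Jensen sum.
Sum over inside zeros: 1.2528.
I(r) = log|p(0)| + (inside sum) = 1.7918 + 1.2528 = 3.0445.
Note: since some zeros are outside |z| ≤ r, the simplified n·log(r) form does NOT apply — only the inside zeros contribute.

I(r) ≈ 3.0445.


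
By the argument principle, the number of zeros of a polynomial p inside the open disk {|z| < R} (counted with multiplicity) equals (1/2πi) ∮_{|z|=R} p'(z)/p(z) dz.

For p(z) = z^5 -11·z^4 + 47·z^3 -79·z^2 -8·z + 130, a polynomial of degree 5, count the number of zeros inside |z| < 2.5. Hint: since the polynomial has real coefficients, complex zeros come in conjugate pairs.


The zeros of p are: -1, (3 + 1i), (3 - 1i), (3 + 2i), (3 - 2i).
Their magnitudes are: 1, 3.162, 3.162, 3.606, 3.606.
Zeros with |z| < R = 2.5: -1.
Count = 1.
By the argument principle, (1/2πi) ∮_{|z|=R} p'(z)/p(z) dz equals exactly this count.

Number of zeros inside |z| < 2.5: 1.


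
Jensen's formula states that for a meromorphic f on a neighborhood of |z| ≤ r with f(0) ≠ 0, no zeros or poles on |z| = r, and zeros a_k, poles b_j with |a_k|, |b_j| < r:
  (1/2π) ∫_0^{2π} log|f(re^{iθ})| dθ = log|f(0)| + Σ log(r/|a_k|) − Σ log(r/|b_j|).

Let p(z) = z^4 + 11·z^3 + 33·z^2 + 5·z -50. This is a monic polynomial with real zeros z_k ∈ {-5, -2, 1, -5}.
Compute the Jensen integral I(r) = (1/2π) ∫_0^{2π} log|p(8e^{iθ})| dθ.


Zeros: -5, -5, -2, 1; r = 8.
Inside |z| < r: -5, -5, -2, 1. Outside (|z| ≥ r): ∅.
p(0) = -50, so log|p(0)| = log(50) = 3.9120.
Apply Jensen: I(r) = log|p(0)| + Σ_k log(r/|z_k|), summed over zeros inside |z| < r.
  log(r/|z_k|) for z_k = -5: log(8/5) = 0.4700
  log(r/|z_k|) for z_k = -2: log(8/2) = 1.3863
  log(r/|z_k|) for z_k = 1: log(8/1) = 2.0794
  log(r/|z_k|) for z_k = -5: log(8/5) = 0.4700
Sum over inside zeros: 4.4057.
I(r) = log|p(0)| + (inside sum) = 3.9120 + 4.4057 = 8.3178.
Closed form (all zeros inside, monic): I(r) = n·log(r) = 4·log(8) = 8.3178. ✓

I(r) ≈ 8.3178.


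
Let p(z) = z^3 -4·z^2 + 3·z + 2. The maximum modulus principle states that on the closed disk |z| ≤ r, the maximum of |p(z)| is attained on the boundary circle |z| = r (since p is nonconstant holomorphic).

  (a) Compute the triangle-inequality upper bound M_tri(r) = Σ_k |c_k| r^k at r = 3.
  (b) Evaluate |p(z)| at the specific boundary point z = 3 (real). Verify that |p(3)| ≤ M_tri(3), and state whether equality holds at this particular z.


Coefficients: c_0 = 2, c_1 = 3, c_2 = -4, c_3 = 1. Radius r = 3.
Part (a). Triangle bound: M_tri(r) = Σ_k |c_k| r^k
  = |2|·3^0 + |3|·3^1 + |-4|·3^2 + |1|·3^3
  = 2 + 9 + 36 + 27 = 74.
This bounds M(r) := max_{|z|=r} |p(z)| from above; equality holds iff all terms c_k z^k can be made to align in phase at a single z on |z|=r.
Part (b). At z = 3 (real, on the circle |z| = r):
  p(3) = (2)·3^0 + (3)·3^1 + (-4)·3^2 + (1)·3^3 = 2.
  |p(3)| = 2.
Check: |p(3)| = 2 ≤ 74 = M_tri(3). ✓ Equality does not hold at z = 3 (the coefficients have mixed signs, so the terms do not all align in phase there).

M_tri(3) = 74; |p(3)| = 2; equality at z=3: no.


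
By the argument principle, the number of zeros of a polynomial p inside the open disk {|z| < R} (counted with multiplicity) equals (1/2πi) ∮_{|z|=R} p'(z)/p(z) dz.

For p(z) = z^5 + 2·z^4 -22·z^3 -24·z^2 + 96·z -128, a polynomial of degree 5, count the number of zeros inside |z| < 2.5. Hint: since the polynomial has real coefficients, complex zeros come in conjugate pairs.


The zeros of p are: (1 + 1i), (1 - 1i), 4, -4, -4.
Their magnitudes are: 1.414, 1.414, 4, 4, 4.
Zeros with |z| < R = 2.5: (1 + 1i), (1 - 1i).
Count = 2.
By the argument principle, (1/2πi) ∮_{|z|=R} p'(z)/p(z) dz equals exactly this count.

Number of zeros inside |z| < 2.5: 2.


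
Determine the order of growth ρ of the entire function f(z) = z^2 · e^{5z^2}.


M(r) = max_{|z|=r} |1|·|z|^2·|e^{5z^2}| = 1·r^2 · e^{5r^2} (the factors attain their maxima compatibly on |z|=r). Then log M(r) = log 1 + 2·log r + 5r^2, dominated by the last term, so log log M(r) ~ 2·log r. The polynomial factor 1z^2 contributes only a log r term and does not affect the order. ρ = 2.
Therefore ρ = 2.

Order ρ = 2.


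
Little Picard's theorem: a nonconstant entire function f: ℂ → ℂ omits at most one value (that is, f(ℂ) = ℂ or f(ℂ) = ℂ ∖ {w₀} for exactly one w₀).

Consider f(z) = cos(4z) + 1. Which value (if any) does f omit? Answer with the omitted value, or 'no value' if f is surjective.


Little Picard bounds the complement of f(ℂ) to at most one point.
cos is entire and surjective onto ℂ: for every w ∈ ℂ, cos(ζ) = w has a solution ζ ∈ ℂ (e.g., via the complex inverse arccos). With ζ = 4z this gives z = ζ/(4). Then 1·cos(4z) takes every value in 1·ℂ = ℂ, and adding 1 is a bijection of ℂ. So f is surjective and omits no value. (Note: only on the real line is cos bounded by [−1, 1].)

Omitted value: no value.


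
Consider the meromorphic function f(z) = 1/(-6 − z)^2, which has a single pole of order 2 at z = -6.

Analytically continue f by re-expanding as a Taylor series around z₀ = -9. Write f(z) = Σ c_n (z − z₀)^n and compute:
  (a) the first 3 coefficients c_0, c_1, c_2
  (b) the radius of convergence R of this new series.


Let w = z − z₀, so z = z₀ + w.
Then -6 − z = -6 − (z₀ + w) = (-6 − z₀) − w = 3 − w.
f(z) = 1/(3 − w)^2 = (1/(3)^2) · (1 − w/(3))^{−2}.
By the binomial series (1−u)^{−2} = Σ_{n≥0} C(n+1, 1) u^n for |u|<1, with u = w/(3):
  c_n = C(n+1, 1) / (3)^(n+2).
  c_0 = 1/(3)^2 = 1/9.
  c_1 = 2/(3)^3 = 2/27.
  c_2 = 3/(3)^4 = 1/27.
The series is valid for |w/d| < 1, i.e. |z − z₀| < |d|.
Radius of convergence: R = |-6 − z₀| = |3| = 3 (distance from z₀ to the singularity z = -6).

c_0 = 1/9, c_1 = 2/27, c_2 = 1/27; R = 3.


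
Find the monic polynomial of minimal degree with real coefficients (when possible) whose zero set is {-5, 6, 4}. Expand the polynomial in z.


The polynomial is p(z) = ∏_{α ∈ S} (z − α), where S = {-5, 6, 4}.
Expanding the product yields: p(z) = z^3 -5·z^2 -26·z + 120.
The resulting polynomial has degree 3 and real coefficients as required.

p(z) = z^3 -5·z^2 -26·z + 120.


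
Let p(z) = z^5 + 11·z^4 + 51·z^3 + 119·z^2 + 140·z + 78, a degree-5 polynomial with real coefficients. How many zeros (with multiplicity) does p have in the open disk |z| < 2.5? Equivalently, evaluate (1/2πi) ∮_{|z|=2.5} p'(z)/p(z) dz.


The zeros of p are: -3, (-1 + 1i), (-1 - 1i), (-3 + 2i), (-3 - 2i).
Their magnitudes are: 3, 1.414, 1.414, 3.606, 3.606.
Zeros with |z| < R = 2.5: (-1 + 1i), (-1 - 1i).
Count = 2.
By the argument principle, (1/2πi) ∮_{|z|=R} p'(z)/p(z) dz equals exactly this count.

Number of zeros inside |z| < 2.5: 2.


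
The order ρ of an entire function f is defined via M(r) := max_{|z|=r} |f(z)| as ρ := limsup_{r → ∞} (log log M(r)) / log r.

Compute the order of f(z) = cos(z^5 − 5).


Write cos(w) = (e^{iw} ± e^{−iw})/(2 or 2i), so |cos(w)| ≤ e^{|w|}. With w = z^5 − 5, |w| ≤ 1r^5 + 5 on |z|=r, giving M(r) ≤ e^{1r^5 + 5} and ρ ≤ 5. For the lower bound, choose z on |z|=r with 1z^5 purely imaginary of modulus 1r^5; then |cos(z^5 − 5)| grows like e^{1r^5}/2, so ρ ≥ 5. Hence ρ = 5.
Therefore ρ = 5.

Order ρ = 5.


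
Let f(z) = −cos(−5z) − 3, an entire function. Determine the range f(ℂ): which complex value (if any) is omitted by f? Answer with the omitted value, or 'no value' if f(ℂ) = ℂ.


Little Picard bounds the complement of f(ℂ) to at most one point.
cos is entire and surjective onto ℂ: for every w ∈ ℂ, cos(ζ) = w has a solution ζ ∈ ℂ (e.g., via the complex inverse arccos). With ζ = −5z this gives z = ζ/(-5). Then -1·cos(−5z) takes every value in -1·ℂ = ℂ, and adding -3 is a bijection of ℂ. So f is surjective and omits no value. (Note: only on the real line is cos bounded by [−1, 1].)

Omitted value: no value.


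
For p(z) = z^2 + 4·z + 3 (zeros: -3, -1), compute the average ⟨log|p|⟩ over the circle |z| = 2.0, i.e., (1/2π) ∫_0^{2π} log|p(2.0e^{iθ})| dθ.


Zeros: -3, -1; r = 2.0.
Inside |z| < r: -1. Outside (|z| ≥ r): -3.
p(0) = 3, so log|p(0)| = log(3) = 1.0986.
Apply Jensen: I(r) = log|p(0)| + Σ_k log(r/|z_k|), summed over zeros inside |z| < r.
  log(r/|z_k|) for z_k = -1: log(2.0/1) = 0.6931
  Outside zeros (-3) contribute nothing to the Jensen sum.
Sum over inside zeros: 0.6931.
I(r) = log|p(0)| + (inside sum) = 1.0986 + 0.6931 = 1.7918.
Note: since some zeros are outside |z| ≤ r, the simplified n·log(r) form does NOT apply — only the inside zeros contribute.

I(r) ≈ 1.7918.


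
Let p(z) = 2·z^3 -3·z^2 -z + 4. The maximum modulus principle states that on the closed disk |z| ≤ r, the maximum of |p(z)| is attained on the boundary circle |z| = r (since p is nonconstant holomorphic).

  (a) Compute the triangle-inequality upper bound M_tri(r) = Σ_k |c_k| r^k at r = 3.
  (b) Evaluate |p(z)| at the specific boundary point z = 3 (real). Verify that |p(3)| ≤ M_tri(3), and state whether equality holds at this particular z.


Coefficients: c_0 = 4, c_1 = -1, c_2 = -3, c_3 = 2. Radius r = 3.
Part (a). Triangle bound: M_tri(r) = Σ_k |c_k| r^k
  = |4|·3^0 + |-1|·3^1 + |-3|·3^2 + |2|·3^3
  = 4 + 3 + 27 + 54 = 88.
This bounds M(r) := max_{|z|=r} |p(z)| from above; equality holds iff all terms c_k z^k can be made to align in phase at a single z on |z|=r.
Part (b). At z = 3 (real, on the circle |z| = r):
  p(3) = (4)·3^0 + (-1)·3^1 + (-3)·3^2 + (2)·3^3 = 28.
  |p(3)| = 28.
Check: |p(3)| = 28 ≤ 88 = M_tri(3). ✓ Equality does not hold at z = 3 (the coefficients have mixed signs, so the terms do not all align in phase there).

M_tri(3) = 88; |p(3)| = 28; equality at z=3: no.
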